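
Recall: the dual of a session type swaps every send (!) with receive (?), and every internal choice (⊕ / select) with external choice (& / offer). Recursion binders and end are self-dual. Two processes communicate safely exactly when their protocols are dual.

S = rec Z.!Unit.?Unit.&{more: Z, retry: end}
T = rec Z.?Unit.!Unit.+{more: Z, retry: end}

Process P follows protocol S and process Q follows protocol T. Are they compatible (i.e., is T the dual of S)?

rec Z ‖ rec Z  ✓ (binder kept)
  !Unit ‖ ?Unit  ✓
    ?Unit ‖ !Unit  ✓
      &{more,retry} ‖ +{more,retry}  ✓ same labels
        • more:
          Z ‖ Z  ✓
        • retry:
          end ‖ end  ✓

YES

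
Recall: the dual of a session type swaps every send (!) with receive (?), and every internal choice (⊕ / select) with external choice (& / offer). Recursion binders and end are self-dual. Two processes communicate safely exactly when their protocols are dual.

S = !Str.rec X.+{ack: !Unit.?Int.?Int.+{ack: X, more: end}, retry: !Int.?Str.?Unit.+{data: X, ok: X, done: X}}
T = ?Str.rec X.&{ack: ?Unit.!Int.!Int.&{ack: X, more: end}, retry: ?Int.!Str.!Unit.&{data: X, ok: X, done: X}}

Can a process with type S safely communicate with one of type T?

YES

!Str | ?Str  match
  rec X | rec X  match (binder kept)
    +{ack,retry} | &{ack,retry}  match label sets agree
      • ack:
        !Unit | ?Unit  match
          ?Int | !Int  match
            ?Int | !Int  match
              +{ack,more} | &{ack,more}  match label sets agree
                • ack:
                  X | X  match
                • more:
                  end | end  match
      • retry:
        !Int | ?Int  match
          ?Str | !Str  match
            ?Unit | !Unit  match
              +{data,ok,done} | &{data,ok,done}  match label sets agree
                • data:
                  X | X  match
                • ok:
                  X | X  match
                • done:
                  X | X  match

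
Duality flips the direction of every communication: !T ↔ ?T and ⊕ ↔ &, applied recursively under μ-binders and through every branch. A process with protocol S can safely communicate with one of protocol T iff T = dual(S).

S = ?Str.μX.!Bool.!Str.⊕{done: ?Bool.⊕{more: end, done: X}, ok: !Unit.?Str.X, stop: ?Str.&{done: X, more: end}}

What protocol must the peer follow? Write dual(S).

!Str.μX.?Bool.?Str.&{done: !Bool.&{more: end, done: X}, ok: ?Unit.!Str.X, stop: !Str.⊕{done: X, more: end}}

?Str = !Str
  μX = μX  (binder kept)
    !Bool = ?Bool
      !Str = ?Str
        ⊕{done,ok,stop} = &{done,ok,stop}  (select→offer)
          [done]
            ?Bool = !Bool
              ⊕{more,done} = &{more,done}  (select→offer)
                [more]
                  dual(end) = end
                [done]
                  dual(X) = X
          [ok]
            !Unit = ?Unit
              ?Str = !Str
                dual(X) = X
          [stop]
            ?Str = !Str
              &{done,more} = ⊕{done,more}  (offer→select)
                [done]
                  dual(X) = X
                [more]
                  dual(end) = end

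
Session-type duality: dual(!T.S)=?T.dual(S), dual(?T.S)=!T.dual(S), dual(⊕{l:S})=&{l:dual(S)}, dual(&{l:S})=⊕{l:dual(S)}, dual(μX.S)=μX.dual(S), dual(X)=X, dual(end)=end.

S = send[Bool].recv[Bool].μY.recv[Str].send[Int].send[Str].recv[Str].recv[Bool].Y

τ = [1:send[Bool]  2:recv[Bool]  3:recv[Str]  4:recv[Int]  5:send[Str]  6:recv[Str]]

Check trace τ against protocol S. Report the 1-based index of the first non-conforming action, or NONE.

@1 send[Bool]  ✓  state: recv[Bool].μY.…
@2 recv[Bool]  ✓  state: μY.…
@3 recv[Str]  ✓  state: send[Int].send[Str].recv[Str].recv[Bool].μY.…
@4 got recv[Int], protocol expects send[Int]  ✗

4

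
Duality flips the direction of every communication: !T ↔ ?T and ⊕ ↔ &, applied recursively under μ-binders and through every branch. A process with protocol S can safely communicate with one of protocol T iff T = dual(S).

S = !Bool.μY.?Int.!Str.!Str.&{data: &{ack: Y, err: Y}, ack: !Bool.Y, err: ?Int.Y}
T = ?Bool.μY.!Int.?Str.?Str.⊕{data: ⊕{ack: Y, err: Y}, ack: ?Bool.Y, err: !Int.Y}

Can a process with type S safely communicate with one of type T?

!Bool ‖ ?Bool  match
  μY ‖ μY  match (binder kept)
    ?Int ‖ !Int  match
      !Str ‖ ?Str  match
        !Str ‖ ?Str  match
          &{data,ack,err} ‖ ⊕{data,ack,err}  match label sets agree
            [data]
              &{ack,err} ‖ ⊕{ack,err}  match label sets agree
                [ack]
                  Y ‖ Y  match
                [err]
                  Y ‖ Y  match
            [ack]
              !Bool ‖ ?Bool  match
                Y ‖ Y  match
            [err]
              ?Int ‖ !Int  match
                Y ‖ Y  match

YES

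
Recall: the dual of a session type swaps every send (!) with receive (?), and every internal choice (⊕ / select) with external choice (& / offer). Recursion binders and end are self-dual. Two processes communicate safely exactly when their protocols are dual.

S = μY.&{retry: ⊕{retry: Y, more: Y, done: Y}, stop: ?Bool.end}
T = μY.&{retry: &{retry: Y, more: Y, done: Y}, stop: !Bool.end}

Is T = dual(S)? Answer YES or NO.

μY ‖ μY  match (binder kept)
  &{retry,stop} ‖ &{retry,stop}  ✗ choice polarity not flipped — not dual

NO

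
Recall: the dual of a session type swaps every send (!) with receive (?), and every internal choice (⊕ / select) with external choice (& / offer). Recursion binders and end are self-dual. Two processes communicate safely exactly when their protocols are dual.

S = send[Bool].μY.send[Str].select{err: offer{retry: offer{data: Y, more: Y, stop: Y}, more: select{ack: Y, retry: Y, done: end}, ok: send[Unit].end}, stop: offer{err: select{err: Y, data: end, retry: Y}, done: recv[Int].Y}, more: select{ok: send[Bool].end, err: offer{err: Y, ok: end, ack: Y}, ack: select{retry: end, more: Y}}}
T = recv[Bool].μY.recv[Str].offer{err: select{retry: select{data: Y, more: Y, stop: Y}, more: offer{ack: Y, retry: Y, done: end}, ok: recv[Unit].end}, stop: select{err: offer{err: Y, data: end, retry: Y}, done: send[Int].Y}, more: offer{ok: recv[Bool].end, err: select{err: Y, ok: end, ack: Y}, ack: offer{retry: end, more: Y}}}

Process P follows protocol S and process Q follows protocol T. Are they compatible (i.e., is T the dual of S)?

YES

send[Bool] | recv[Bool]  ok
  μY | μY  ok (binder kept)
    send[Str] | recv[Str]  ok
      select{err,stop,more} | offer{err,stop,more}  ok label sets agree
        case err:
          offer{retry,more,ok} | select{retry,more,ok}  ok label sets agree
            case retry:
              offer{data,more,stop} | select{data,more,stop}  ok label sets agree
                case data:
                  Y | Y  ok
                case more:
                  Y | Y  ok
                case stop:
                  Y | Y  ok
            case more:
              select{ack,retry,done} | offer{ack,retry,done}  ok label sets agree
                case ack:
                  Y | Y  ok
                case retry:
                  Y | Y  ok
                case done:
                  end | end  ok
            case ok:
              send[Unit] | recv[Unit]  ok
                end | end  ok
        case stop:
          offer{err,done} | select{err,done}  ok label sets agree
            case err:
              select{err,data,retry} | offer{err,data,retry}  ok label sets agree
                case err:
                  Y | Y  ok
                case data:
                  end | end  ok
                case retry:
                  Y | Y  ok
            case done:
              recv[Int] | send[Int]  ok
                Y | Y  ok
        case more:
          select{ok,err,ack} | offer{ok,err,ack}  ok label sets agree
            case ok:
              send[Bool] | recv[Bool]  ok
                end | end  ok
            case err:
              offer{err,ok,ack} | select{err,ok,ack}  ok label sets agree
                case err:
                  Y | Y  ok
                case ok:
                  end | end  ok
                case ack:
                  Y | Y  ok
            case ack:
              select{retry,more} | offer{retry,more}  ok label sets agree
                case retry:
                  end | end  ok
                case more:
                  Y | Y  ok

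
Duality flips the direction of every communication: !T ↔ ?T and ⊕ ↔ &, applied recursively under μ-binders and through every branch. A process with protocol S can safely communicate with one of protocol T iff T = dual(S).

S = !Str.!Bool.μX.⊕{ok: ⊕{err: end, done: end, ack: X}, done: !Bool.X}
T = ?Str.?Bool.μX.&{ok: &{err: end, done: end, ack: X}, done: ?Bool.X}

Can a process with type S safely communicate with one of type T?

!Str ‖ ?Str  match
  !Bool ‖ ?Bool  match
    μX ‖ μX  match (rec unchanged)
      ⊕{ok,done} ‖ &{ok,done}  match same labels
        [ok]
          ⊕{err,done,ack} ‖ &{err,done,ack}  match same labels
            [err]
              end ‖ end  match
            [done]
              end ‖ end  match
            [ack]
              X ‖ X  match
        [done]
          !Bool ‖ ?Bool  match
            X ‖ X  match

YES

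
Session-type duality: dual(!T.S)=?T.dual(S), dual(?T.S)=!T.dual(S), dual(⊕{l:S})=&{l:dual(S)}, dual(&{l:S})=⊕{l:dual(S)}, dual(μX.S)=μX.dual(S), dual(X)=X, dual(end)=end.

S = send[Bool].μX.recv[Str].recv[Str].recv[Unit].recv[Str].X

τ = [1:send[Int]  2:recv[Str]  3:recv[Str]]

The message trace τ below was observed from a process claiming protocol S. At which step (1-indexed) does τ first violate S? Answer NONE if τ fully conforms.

1

step 1: got send[Int], protocol expects send[Bool]  ✗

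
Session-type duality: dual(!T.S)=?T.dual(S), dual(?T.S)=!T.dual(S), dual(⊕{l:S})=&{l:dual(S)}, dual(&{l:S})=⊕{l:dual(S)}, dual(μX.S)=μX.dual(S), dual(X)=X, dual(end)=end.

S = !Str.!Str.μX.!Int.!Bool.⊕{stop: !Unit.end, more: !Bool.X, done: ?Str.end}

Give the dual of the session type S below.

?Str.?Str.μX.?Int.?Bool.&{stop: ?Unit.end, more: ?Bool.X, done: !Str.end}

!Str ↦ ?Str
  !Str ↦ ?Str
    μX ↦ μX  (μ self-dual)
      !Int ↦ ?Int
        !Bool ↦ ?Bool
          ⊕{stop,more,done} ↦ &{stop,more,done}  (internal→external)
            [stop]
              !Unit ↦ ?Unit
                end ↦ end
            [more]
              !Bool ↦ ?Bool
                X ↦ X
            [done]
              ?Str ↦ !Str
                end ↦ end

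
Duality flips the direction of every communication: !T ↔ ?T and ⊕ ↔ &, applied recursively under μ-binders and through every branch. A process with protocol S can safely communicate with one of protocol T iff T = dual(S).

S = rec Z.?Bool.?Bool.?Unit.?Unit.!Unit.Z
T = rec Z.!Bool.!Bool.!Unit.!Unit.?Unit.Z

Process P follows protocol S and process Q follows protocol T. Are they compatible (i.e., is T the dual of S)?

YES

rec Z ‖ rec Z  ok (rec unchanged)
  ?Bool ‖ !Bool  ok
    ?Bool ‖ !Bool  ok
      ?Unit ‖ !Unit  ok
        ?Unit ‖ !Unit  ok
          !Unit ‖ ?Unit  ok
            Z ‖ Z  ok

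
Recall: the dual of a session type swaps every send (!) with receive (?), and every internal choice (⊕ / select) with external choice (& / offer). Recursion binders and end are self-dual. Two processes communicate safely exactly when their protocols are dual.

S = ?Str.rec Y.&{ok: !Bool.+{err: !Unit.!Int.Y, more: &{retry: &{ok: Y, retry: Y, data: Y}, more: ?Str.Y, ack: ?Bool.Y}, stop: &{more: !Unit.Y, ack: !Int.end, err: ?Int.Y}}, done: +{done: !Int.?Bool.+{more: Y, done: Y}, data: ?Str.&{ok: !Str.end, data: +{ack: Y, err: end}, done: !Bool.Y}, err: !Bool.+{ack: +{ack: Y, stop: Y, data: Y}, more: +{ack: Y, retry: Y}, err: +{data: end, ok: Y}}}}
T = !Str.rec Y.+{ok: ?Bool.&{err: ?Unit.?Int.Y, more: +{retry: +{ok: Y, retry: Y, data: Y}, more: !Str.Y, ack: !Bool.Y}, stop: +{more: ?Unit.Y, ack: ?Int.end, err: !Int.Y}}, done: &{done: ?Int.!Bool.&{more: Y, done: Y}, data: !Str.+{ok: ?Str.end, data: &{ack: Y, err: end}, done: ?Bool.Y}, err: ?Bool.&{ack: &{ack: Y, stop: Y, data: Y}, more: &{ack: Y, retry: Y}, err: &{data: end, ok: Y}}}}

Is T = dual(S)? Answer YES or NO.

?Str | !Str  ok
  rec Y | rec Y  ok (μ self-dual)
    &{ok,done} | +{ok,done}  ok labels match
      case ok:
        !Bool | ?Bool  ok
          +{err,more,stop} | &{err,more,stop}  ok labels match
            case err:
              !Unit | ?Unit  ok
                !Int | ?Int  ok
                  Y | Y  ok
            case more:
              &{retry,more,ack} | +{retry,more,ack}  ok labels match
                case retry:
                  &{ok,retry,data} | +{ok,retry,data}  ok labels match
                    case ok:
                      Y | Y  ok
                    case retry:
                      Y | Y  ok
                    case data:
                      Y | Y  ok
                case more:
                  ?Str | !Str  ok
                    Y | Y  ok
                case ack:
                  ?Bool | !Bool  ok
                    Y | Y  ok
            case stop:
              &{more,ack,err} | +{more,ack,err}  ok labels match
                case more:
                  !Unit | ?Unit  ok
                    Y | Y  ok
                case ack:
                  !Int | ?Int  ok
                    end | end  ok
                case err:
                  ?Int | !Int  ok
                    Y | Y  ok
      case done:
        +{done,data,err} | &{done,data,err}  ok labels match
          case done:
            !Int | ?Int  ok
              ?Bool | !Bool  ok
                +{more,done} | &{more,done}  ok labels match
                  case more:
                    Y | Y  ok
                  case done:
                    Y | Y  ok
          case data:
            ?Str | !Str  ok
              &{ok,data,done} | +{ok,data,done}  ok labels match
                case ok:
                  !Str | ?Str  ok
                    end | end  ok
                case data:
                  +{ack,err} | &{ack,err}  ok labels match
                    case ack:
                      Y | Y  ok
                    case err:
                      end | end  ok
                case done:
                  !Bool | ?Bool  ok
                    Y | Y  ok
          case err:
            !Bool | ?Bool  ok
              +{ack,more,err} | &{ack,more,err}  ok labels match
                case ack:
                  +{ack,stop,data} | &{ack,stop,data}  ok labels match
                    case ack:
                      Y | Y  ok
                    case stop:
                      Y | Y  ok
                    case data:
                      Y | Y  ok
                case more:
                  +{ack,retry} | &{ack,retry}  ok labels match
                    case ack:
                      Y | Y  ok
                    case retry:
                      Y | Y  ok
                case err:
                  +{data,ok} | &{data,ok}  ok labels match
                    case data:
                      end | end  ok
                    case ok:
                      Y | Y  ok

YES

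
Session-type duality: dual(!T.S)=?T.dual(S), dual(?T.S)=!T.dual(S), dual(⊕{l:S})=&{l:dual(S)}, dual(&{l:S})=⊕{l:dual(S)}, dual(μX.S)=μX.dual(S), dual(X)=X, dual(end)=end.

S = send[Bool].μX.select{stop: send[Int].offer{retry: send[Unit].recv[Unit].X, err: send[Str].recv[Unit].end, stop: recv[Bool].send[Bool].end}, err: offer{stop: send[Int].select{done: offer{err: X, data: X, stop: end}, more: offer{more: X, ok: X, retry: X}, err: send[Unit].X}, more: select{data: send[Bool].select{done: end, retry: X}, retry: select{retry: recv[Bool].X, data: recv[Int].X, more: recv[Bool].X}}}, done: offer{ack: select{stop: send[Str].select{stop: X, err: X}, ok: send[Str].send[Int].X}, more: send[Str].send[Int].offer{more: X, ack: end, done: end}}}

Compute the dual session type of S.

recv[Bool].μX.offer{stop: recv[Int].select{retry: recv[Unit].send[Unit].X, err: recv[Str].send[Unit].end, stop: send[Bool].recv[Bool].end}, err: select{stop: recv[Int].offer{done: select{err: X, data: X, stop: end}, more: select{more: X, ok: X, retry: X}, err: recv[Unit].X}, more: offer{data: recv[Bool].offer{done: end, retry: X}, retry: offer{retry: send[Bool].X, data: send[Int].X, more: send[Bool].X}}}, done: select{ack: offer{stop: recv[Str].offer{stop: X, err: X}, ok: recv[Str].recv[Int].X}, more: recv[Str].recv[Int].select{more: X, ack: end, done: end}}}

send[Bool] = recv[Bool]
  μX = μX  (μ self-dual)
    select{stop,err,done} = offer{stop,err,done}  (select→offer)
      • stop:
        send[Int] = recv[Int]
          offer{retry,err,stop} = select{retry,err,stop}  (external→internal)
            • retry:
              send[Unit] = recv[Unit]
                recv[Unit] = send[Unit]
                  dual(X) = X
            • err:
              send[Str] = recv[Str]
                recv[Unit] = send[Unit]
                  dual(end) = end
            • stop:
              recv[Bool] = send[Bool]
                send[Bool] = recv[Bool]
                  dual(end) = end
      • err:
        offer{stop,more} = select{stop,more}  (external→internal)
          • stop:
            send[Int] = recv[Int]
              select{done,more,err} = offer{done,more,err}  (select→offer)
                • done:
                  offer{err,data,stop} = select{err,data,stop}  (external→internal)
                    • err:
                      dual(X) = X
                    • data:
                      dual(X) = X
                    • stop:
                      dual(end) = end
                • more:
                  offer{more,ok,retry} = select{more,ok,retry}  (external→internal)
                    • more:
                      dual(X) = X
                    • ok:
                      dual(X) = X
                    • retry:
                      dual(X) = X
                • err:
                  send[Unit] = recv[Unit]
                    dual(X) = X
          • more:
            select{data,retry} = offer{data,retry}  (select→offer)
              • data:
                send[Bool] = recv[Bool]
                  select{done,retry} = offer{done,retry}  (select→offer)
                    • done:
                      dual(end) = end
                    • retry:
                      dual(X) = X
              • retry:
                select{retry,data,more} = offer{retry,data,more}  (select→offer)
                  • retry:
                    recv[Bool] = send[Bool]
                      dual(X) = X
                  • data:
                    recv[Int] = send[Int]
                      dual(X) = X
                  • more:
                    recv[Bool] = send[Bool]
                      dual(X) = X
      • done:
        offer{ack,more} = select{ack,more}  (external→internal)
          • ack:
            select{stop,ok} = offer{stop,ok}  (select→offer)
              • stop:
                send[Str] = recv[Str]
                  select{stop,err} = offer{stop,err}  (select→offer)
                    • stop:
                      dual(X) = X
                    • err:
                      dual(X) = X
              • ok:
                send[Str] = recv[Str]
                  send[Int] = recv[Int]
                    dual(X) = X
          • more:
            send[Str] = recv[Str]
              send[Int] = recv[Int]
                offer{more,ack,done} = select{more,ack,done}  (external→internal)
                  • more:
                    dual(X) = X
                  • ack:
                    dual(end) = end
                  • done:
                    dual(end) = end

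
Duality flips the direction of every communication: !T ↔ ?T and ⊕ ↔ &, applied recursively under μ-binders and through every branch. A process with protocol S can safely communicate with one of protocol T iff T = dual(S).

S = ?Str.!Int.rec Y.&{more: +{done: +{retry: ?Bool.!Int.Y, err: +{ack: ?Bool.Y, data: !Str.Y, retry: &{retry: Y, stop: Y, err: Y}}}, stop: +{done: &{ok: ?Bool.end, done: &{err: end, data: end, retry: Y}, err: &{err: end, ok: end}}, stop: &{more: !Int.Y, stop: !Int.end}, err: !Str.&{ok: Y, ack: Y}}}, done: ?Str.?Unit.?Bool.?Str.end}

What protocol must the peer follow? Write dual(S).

?Str → !Str
  !Int → ?Int
    rec Y → rec Y  (binder kept)
      &{more,done} → +{more,done}  (external→internal)
        [more]
          +{done,stop} → &{done,stop}  (internal→external)
            [done]
              +{retry,err} → &{retry,err}  (internal→external)
                [retry]
                  ?Bool → !Bool
                    !Int → ?Int
                      Y ↦ Y
                [err]
                  +{ack,data,retry} → &{ack,data,retry}  (internal→external)
                    [ack]
                      ?Bool → !Bool
                        Y ↦ Y
                    [data]
                      !Str → ?Str
                        Y ↦ Y
                    [retry]
                      &{retry,stop,err} → +{retry,stop,err}  (external→internal)
                        [retry]
                          Y ↦ Y
                        [stop]
                          Y ↦ Y
                        [err]
                          Y ↦ Y
            [stop]
              +{done,stop,err} → &{done,stop,err}  (internal→external)
                [done]
                  &{ok,done,err} → +{ok,done,err}  (external→internal)
                    [ok]
                      ?Bool → !Bool
                        end ↦ end
                    [done]
                      &{err,data,retry} → +{err,data,retry}  (external→internal)
                        [err]
                          end ↦ end
                        [data]
                          end ↦ end
                        [retry]
                          Y ↦ Y
                    [err]
                      &{err,ok} → +{err,ok}  (external→internal)
                        [err]
                          end ↦ end
                        [ok]
                          end ↦ end
                [stop]
                  &{more,stop} → +{more,stop}  (external→internal)
                    [more]
                      !Int → ?Int
                        Y ↦ Y
                    [stop]
                      !Int → ?Int
                        end ↦ end
                [err]
                  !Str → ?Str
                    &{ok,ack} → +{ok,ack}  (external→internal)
                      [ok]
                        Y ↦ Y
                      [ack]
                        Y ↦ Y
        [done]
          ?Str → !Str
            ?Unit → !Unit
              ?Bool → !Bool
                ?Str → !Str
                  end ↦ end

!Str.?Int.rec Y.+{more: &{done: &{retry: !Bool.?Int.Y, err: &{ack: !Bool.Y, data: ?Str.Y, retry: +{retry: Y, stop: Y, err: Y}}}, stop: &{done: +{ok: !Bool.end, done: +{err: end, data: end, retry: Y}, err: +{err: end, ok: end}}, stop: +{more: ?Int.Y, stop: ?Int.end}, err: ?Str.+{ok: Y, ack: Y}}}, done: !Str.!Unit.!Bool.!Str.end}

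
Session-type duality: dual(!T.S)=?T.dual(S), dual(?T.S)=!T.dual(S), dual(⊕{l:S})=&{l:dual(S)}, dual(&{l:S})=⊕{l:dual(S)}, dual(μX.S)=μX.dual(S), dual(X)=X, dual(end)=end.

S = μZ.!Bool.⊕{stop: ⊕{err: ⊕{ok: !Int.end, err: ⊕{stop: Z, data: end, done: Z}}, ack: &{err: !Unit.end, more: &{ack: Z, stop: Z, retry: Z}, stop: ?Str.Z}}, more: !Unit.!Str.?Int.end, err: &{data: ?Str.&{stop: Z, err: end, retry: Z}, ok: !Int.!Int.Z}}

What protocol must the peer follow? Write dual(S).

μZ ↦ μZ  (μ self-dual)
  !Bool ↦ ?Bool
    ⊕{stop,more,err} ↦ &{stop,more,err}  (⊕→&)
      [stop]
        ⊕{err,ack} ↦ &{err,ack}  (⊕→&)
          [err]
            ⊕{ok,err} ↦ &{ok,err}  (⊕→&)
              [ok]
                !Int ↦ ?Int
                  dual(end) = end
              [err]
                ⊕{stop,data,done} ↦ &{stop,data,done}  (⊕→&)
                  [stop]
                    dual(Z) = Z
                  [data]
                    dual(end) = end
                  [done]
                    dual(Z) = Z
          [ack]
            &{err,more,stop} ↦ ⊕{err,more,stop}  (&→⊕)
              [err]
                !Unit ↦ ?Unit
                  dual(end) = end
              [more]
                &{ack,stop,retry} ↦ ⊕{ack,stop,retry}  (&→⊕)
                  [ack]
                    dual(Z) = Z
                  [stop]
                    dual(Z) = Z
                  [retry]
                    dual(Z) = Z
              [stop]
                ?Str ↦ !Str
                  dual(Z) = Z
      [more]
        !Unit ↦ ?Unit
          !Str ↦ ?Str
            ?Int ↦ !Int
              dual(end) = end
      [err]
        &{data,ok} ↦ ⊕{data,ok}  (&→⊕)
          [data]
            ?Str ↦ !Str
              &{stop,err,retry} ↦ ⊕{stop,err,retry}  (&→⊕)
                [stop]
                  dual(Z) = Z
                [err]
                  dual(end) = end
                [retry]
                  dual(Z) = Z
          [ok]
            !Int ↦ ?Int
              !Int ↦ ?Int
                dual(Z) = Z

μZ.?Bool.&{stop: &{err: &{ok: ?Int.end, err: &{stop: Z, data: end, done: Z}}, ack: ⊕{err: ?Unit.end, more: ⊕{ack: Z, stop: Z, retry: Z}, stop: !Str.Z}}, more: ?Unit.?Str.!Int.end, err: ⊕{data: !Str.⊕{stop: Z, err: end, retry: Z}, ok: ?Int.?Int.Z}}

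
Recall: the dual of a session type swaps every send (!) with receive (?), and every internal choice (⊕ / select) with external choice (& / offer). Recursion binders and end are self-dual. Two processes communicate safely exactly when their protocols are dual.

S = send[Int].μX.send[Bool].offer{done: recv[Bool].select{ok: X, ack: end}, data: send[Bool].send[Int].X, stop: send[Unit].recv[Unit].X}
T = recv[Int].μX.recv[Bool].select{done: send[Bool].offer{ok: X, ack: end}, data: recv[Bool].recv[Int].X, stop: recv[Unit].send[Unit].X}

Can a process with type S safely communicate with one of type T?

YES

send[Int] vs recv[Int]  ok
  μX vs μX  ok (μ self-dual)
    send[Bool] vs recv[Bool]  ok
      offer{done,data,stop} vs select{done,data,stop}  ok same labels
        • done:
          recv[Bool] vs send[Bool]  ok
            select{ok,ack} vs offer{ok,ack}  ok same labels
              • ok:
                X vs X  ok
              • ack:
                end vs end  ok
        • data:
          send[Bool] vs recv[Bool]  ok
            send[Int] vs recv[Int]  ok
              X vs X  ok
        • stop:
          send[Unit] vs recv[Unit]  ok
            recv[Unit] vs send[Unit]  ok
              X vs X  ok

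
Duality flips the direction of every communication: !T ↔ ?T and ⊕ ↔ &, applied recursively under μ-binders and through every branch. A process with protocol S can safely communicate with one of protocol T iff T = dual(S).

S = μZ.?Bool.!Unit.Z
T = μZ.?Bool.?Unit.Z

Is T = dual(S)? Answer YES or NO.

NO

μZ vs μZ  match (binder kept)
  ?Bool vs ?Bool  ✗ same direction on both sides — not dual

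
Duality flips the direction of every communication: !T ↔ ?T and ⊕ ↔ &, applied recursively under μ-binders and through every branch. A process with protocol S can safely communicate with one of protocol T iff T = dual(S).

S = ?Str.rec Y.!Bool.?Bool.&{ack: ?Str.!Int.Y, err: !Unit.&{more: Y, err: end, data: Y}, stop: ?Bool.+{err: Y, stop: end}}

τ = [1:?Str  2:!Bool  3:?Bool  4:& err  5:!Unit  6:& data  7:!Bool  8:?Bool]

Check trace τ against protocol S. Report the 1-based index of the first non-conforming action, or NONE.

NONE

@1 ?Str  ok  state: rec Y.…
@2 !Bool  ok  state: ?Bool.&{ack: ?Str.!Int.rec Y.…, err: !Unit.&{more: rec Y.…, err: end, data: rec Y.…}, stop: ?Bool.+{err: rec Y.…, stop: end}}
@3 ?Bool  ok  state: &{ack: ?Str.!Int.rec Y.…, err: !Unit.&{more: rec Y.…, err: end, data: rec Y.…}, stop: ?Bool.+{err: rec Y.…, stop: end}}
@4 & err  ok  state: !Unit.&{more: rec Y.…, err: end, data: rec Y.…}
@5 !Unit  ok  state: &{more: rec Y.…, err: end, data: rec Y.…}
@6 & data  ok  state: rec Y.…
@7 !Bool  ok  state: ?Bool.&{ack: ?Str.!Int.rec Y.…, err: !Unit.&{more: rec Y.…, err: end, data: rec Y.…}, stop: ?Bool.+{err: rec Y.…, stop: end}}
@8 ?Bool  ok  state: &{ack: ?Str.!Int.rec Y.…, err: !Unit.&{more: rec Y.…, err: end, data: rec Y.…}, stop: ?Bool.+{err: rec Y.…, stop: end}}
trace exhausted — no violation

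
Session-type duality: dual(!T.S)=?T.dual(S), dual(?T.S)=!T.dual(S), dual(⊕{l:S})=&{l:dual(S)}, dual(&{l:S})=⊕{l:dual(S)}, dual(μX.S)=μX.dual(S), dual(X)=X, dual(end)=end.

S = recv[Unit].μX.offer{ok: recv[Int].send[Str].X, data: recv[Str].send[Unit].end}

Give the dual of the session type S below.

recv[Unit] ↦ send[Unit]
  μX ↦ μX  (rec unchanged)
    offer{ok,data} ↦ select{ok,data}  (offer→select)
      case ok:
        recv[Int] ↦ send[Int]
          send[Str] ↦ recv[Str]
            X self-dual
      case data:
        recv[Str] ↦ send[Str]
          send[Unit] ↦ recv[Unit]
            end self-dual

send[Unit].μX.select{ok: send[Int].recv[Str].X, data: send[Str].recv[Unit].end}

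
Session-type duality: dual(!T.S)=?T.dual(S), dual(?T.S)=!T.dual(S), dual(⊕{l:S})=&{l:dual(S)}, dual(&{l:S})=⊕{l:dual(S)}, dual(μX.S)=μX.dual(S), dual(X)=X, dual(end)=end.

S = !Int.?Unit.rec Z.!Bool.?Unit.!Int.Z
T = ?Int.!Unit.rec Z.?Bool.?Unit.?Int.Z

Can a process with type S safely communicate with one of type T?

NO

!Int vs ?Int  ok
  ?Unit vs !Unit  ok
    rec Z vs rec Z  ok (μ self-dual)
      !Bool vs ?Bool  ok
        ?Unit vs ?Unit  ✗ same direction on both sides — not dual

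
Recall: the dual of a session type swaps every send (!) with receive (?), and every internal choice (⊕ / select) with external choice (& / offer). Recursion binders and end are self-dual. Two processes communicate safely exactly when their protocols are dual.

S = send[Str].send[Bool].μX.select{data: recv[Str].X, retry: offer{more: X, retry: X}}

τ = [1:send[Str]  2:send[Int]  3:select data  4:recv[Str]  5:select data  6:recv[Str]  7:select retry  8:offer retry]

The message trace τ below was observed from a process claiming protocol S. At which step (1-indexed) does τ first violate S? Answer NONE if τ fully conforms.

2

[1] send[Str]  ok  cont: send[Bool].μX.…
[2] got send[Int], protocol expects send[Bool]  ✗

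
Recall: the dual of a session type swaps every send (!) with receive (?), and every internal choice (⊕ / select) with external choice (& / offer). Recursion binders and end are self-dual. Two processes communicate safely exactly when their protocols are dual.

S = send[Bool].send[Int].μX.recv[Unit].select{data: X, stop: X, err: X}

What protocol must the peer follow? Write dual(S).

send[Bool] ↦ recv[Bool]
  send[Int] ↦ recv[Int]
    μX ↦ μX  (μ self-dual)
      recv[Unit] ↦ send[Unit]
        select{data,stop,err} ↦ offer{data,stop,err}  (select→offer)
          case data:
            X ↦ X
          case stop:
            X ↦ X
          case err:
            X ↦ X

recv[Bool].recv[Int].μX.send[Unit].offer{data: X, stop: X, err: X}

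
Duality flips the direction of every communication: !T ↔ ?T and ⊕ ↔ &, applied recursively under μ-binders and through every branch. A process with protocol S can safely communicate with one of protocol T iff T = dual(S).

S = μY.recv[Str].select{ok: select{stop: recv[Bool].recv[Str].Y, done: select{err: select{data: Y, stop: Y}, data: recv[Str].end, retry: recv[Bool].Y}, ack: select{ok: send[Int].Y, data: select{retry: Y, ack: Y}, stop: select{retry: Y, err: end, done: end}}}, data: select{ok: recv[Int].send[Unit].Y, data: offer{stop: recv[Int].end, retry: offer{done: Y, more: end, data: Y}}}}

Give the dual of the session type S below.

μY ↦ μY  (binder kept)
  recv[Str] ↦ send[Str]
    select{ok,data} ↦ offer{ok,data}  (⊕→&)
      [ok]
        select{stop,done,ack} ↦ offer{stop,done,ack}  (⊕→&)
          [stop]
            recv[Bool] ↦ send[Bool]
              recv[Str] ↦ send[Str]
                Y ↦ Y
          [done]
            select{err,data,retry} ↦ offer{err,data,retry}  (⊕→&)
              [err]
                select{data,stop} ↦ offer{data,stop}  (⊕→&)
                  [data]
                    Y ↦ Y
                  [stop]
                    Y ↦ Y
              [data]
                recv[Str] ↦ send[Str]
                  end ↦ end
              [retry]
                recv[Bool] ↦ send[Bool]
                  Y ↦ Y
          [ack]
            select{ok,data,stop} ↦ offer{ok,data,stop}  (⊕→&)
              [ok]
                send[Int] ↦ recv[Int]
                  Y ↦ Y
              [data]
                select{retry,ack} ↦ offer{retry,ack}  (⊕→&)
                  [retry]
                    Y ↦ Y
                  [ack]
                    Y ↦ Y
              [stop]
                select{retry,err,done} ↦ offer{retry,err,done}  (⊕→&)
                  [retry]
                    Y ↦ Y
                  [err]
                    end ↦ end
                  [done]
                    end ↦ end
      [data]
        select{ok,data} ↦ offer{ok,data}  (⊕→&)
          [ok]
            recv[Int] ↦ send[Int]
              send[Unit] ↦ recv[Unit]
                Y ↦ Y
          [data]
            offer{stop,retry} ↦ select{stop,retry}  (&→⊕)
              [stop]
                recv[Int] ↦ send[Int]
                  end ↦ end
              [retry]
                offer{done,more,data} ↦ select{done,more,data}  (&→⊕)
                  [done]
                    Y ↦ Y
                  [more]
                    end ↦ end
                  [data]
                    Y ↦ Y

μY.send[Str].offer{ok: offer{stop: send[Bool].send[Str].Y, done: offer{err: offer{data: Y, stop: Y}, data: send[Str].end, retry: send[Bool].Y}, ack: offer{ok: recv[Int].Y, data: offer{retry: Y, ack: Y}, stop: offer{retry: Y, err: end, done: end}}}, data: offer{ok: send[Int].recv[Unit].Y, data: select{stop: send[Int].end, retry: select{done: Y, more: end, data: Y}}}}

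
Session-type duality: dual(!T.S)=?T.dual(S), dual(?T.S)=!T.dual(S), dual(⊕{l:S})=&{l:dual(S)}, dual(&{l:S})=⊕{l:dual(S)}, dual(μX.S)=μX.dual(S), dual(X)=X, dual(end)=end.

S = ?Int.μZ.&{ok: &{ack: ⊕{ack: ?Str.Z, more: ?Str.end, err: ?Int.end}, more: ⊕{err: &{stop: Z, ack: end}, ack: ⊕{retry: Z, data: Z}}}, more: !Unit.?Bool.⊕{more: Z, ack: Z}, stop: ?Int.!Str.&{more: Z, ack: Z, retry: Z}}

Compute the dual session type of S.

!Int.μZ.⊕{ok: ⊕{ack: &{ack: !Str.Z, more: !Str.end, err: !Int.end}, more: &{err: ⊕{stop: Z, ack: end}, ack: &{retry: Z, data: Z}}}, more: ?Unit.!Bool.&{more: Z, ack: Z}, stop: !Int.?Str.⊕{more: Z, ack: Z, retry: Z}}

?Int = !Int
  μZ = μZ  (rec unchanged)
    &{ok,more,stop} = ⊕{ok,more,stop}  (&→⊕)
      case ok:
        &{ack,more} = ⊕{ack,more}  (&→⊕)
          case ack:
            ⊕{ack,more,err} = &{ack,more,err}  (internal→external)
              case ack:
                ?Str = !Str
                  Z self-dual
              case more:
                ?Str = !Str
                  end self-dual
              case err:
                ?Int = !Int
                  end self-dual
          case more:
            ⊕{err,ack} = &{err,ack}  (internal→external)
              case err:
                &{stop,ack} = ⊕{stop,ack}  (&→⊕)
                  case stop:
                    Z self-dual
                  case ack:
                    end self-dual
              case ack:
                ⊕{retry,data} = &{retry,data}  (internal→external)
                  case retry:
                    Z self-dual
                  case data:
                    Z self-dual
      case more:
        !Unit = ?Unit
          ?Bool = !Bool
            ⊕{more,ack} = &{more,ack}  (internal→external)
              case more:
                Z self-dual
              case ack:
                Z self-dual
      case stop:
        ?Int = !Int
          !Str = ?Str
            &{more,ack,retry} = ⊕{more,ack,retry}  (&→⊕)
              case more:
                Z self-dual
              case ack:
                Z self-dual
              case retry:
                Z self-dual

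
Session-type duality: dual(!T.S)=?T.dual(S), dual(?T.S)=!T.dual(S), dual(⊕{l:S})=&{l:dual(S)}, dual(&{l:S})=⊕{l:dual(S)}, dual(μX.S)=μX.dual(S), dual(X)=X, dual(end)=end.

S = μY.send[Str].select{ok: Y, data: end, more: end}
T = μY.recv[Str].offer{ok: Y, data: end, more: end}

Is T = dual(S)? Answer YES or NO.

μY | μY  ✓ (μ self-dual)
  send[Str] | recv[Str]  ✓
    select{ok,data,more} | offer{ok,data,more}  ✓ labels match
      [ok]
        Y | Y  ✓
      [data]
        end | end  ✓
      [more]
        end | end  ✓

YES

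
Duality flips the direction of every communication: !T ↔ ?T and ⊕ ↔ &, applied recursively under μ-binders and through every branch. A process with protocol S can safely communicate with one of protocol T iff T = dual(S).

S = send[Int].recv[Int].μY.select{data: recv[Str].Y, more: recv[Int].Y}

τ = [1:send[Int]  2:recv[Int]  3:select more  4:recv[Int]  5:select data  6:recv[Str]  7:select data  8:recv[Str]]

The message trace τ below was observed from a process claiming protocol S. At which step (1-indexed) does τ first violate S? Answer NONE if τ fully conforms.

NONE

[1] send[Int]  ✓  state: recv[Int].μY.…
[2] recv[Int]  ✓  state: μY.…
[3] select more  ✓  state: recv[Int].μY.…
[4] recv[Int]  ✓  state: μY.…
[5] select data  ✓  state: recv[Str].μY.…
[6] recv[Str]  ✓  state: μY.…
[7] select data  ✓  state: recv[Str].μY.…
[8] recv[Str]  ✓  state: μY.…
τ conforms to S (length 8)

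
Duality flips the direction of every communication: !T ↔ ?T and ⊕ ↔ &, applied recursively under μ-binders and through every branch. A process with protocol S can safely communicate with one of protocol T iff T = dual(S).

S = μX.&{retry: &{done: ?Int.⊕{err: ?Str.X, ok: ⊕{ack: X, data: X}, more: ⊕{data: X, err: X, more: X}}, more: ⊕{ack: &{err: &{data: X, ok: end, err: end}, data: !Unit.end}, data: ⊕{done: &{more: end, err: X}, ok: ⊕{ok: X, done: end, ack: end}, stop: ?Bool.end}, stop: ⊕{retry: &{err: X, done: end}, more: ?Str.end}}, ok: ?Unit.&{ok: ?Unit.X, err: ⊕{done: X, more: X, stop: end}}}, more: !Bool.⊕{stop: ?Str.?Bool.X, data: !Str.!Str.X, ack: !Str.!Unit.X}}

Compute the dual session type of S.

μX.⊕{retry: ⊕{done: !Int.&{err: !Str.X, ok: &{ack: X, data: X}, more: &{data: X, err: X, more: X}}, more: &{ack: ⊕{err: ⊕{data: X, ok: end, err: end}, data: ?Unit.end}, data: &{done: ⊕{more: end, err: X}, ok: &{ok: X, done: end, ack: end}, stop: !Bool.end}, stop: &{retry: ⊕{err: X, done: end}, more: !Str.end}}, ok: !Unit.⊕{ok: !Unit.X, err: &{done: X, more: X, stop: end}}}, more: ?Bool.&{stop: !Str.!Bool.X, data: ?Str.?Str.X, ack: ?Str.?Unit.X}}

μX ↦ μX  (μ self-dual)
  &{retry,more} ↦ ⊕{retry,more}  (offer→select)
    case retry:
      &{done,more,ok} ↦ ⊕{done,more,ok}  (offer→select)
        case done:
          ?Int ↦ !Int
            ⊕{err,ok,more} ↦ &{err,ok,more}  (select→offer)
              case err:
                ?Str ↦ !Str
                  X ↦ X
              case ok:
                ⊕{ack,data} ↦ &{ack,data}  (select→offer)
                  case ack:
                    X ↦ X
                  case data:
                    X ↦ X
              case more:
                ⊕{data,err,more} ↦ &{data,err,more}  (select→offer)
                  case data:
                    X ↦ X
                  case err:
                    X ↦ X
                  case more:
                    X ↦ X
        case more:
          ⊕{ack,data,stop} ↦ &{ack,data,stop}  (select→offer)
            case ack:
              &{err,data} ↦ ⊕{err,data}  (offer→select)
                case err:
                  &{data,ok,err} ↦ ⊕{data,ok,err}  (offer→select)
                    case data:
                      X ↦ X
                    case ok:
                      end ↦ end
                    case err:
                      end ↦ end
                case data:
                  !Unit ↦ ?Unit
                    end ↦ end
            case data:
              ⊕{done,ok,stop} ↦ &{done,ok,stop}  (select→offer)
                case done:
                  &{more,err} ↦ ⊕{more,err}  (offer→select)
                    case more:
                      end ↦ end
                    case err:
                      X ↦ X
                case ok:
                  ⊕{ok,done,ack} ↦ &{ok,done,ack}  (select→offer)
                    case ok:
                      X ↦ X
                    case done:
                      end ↦ end
                    case ack:
                      end ↦ end
                case stop:
                  ?Bool ↦ !Bool
                    end ↦ end
            case stop:
              ⊕{retry,more} ↦ &{retry,more}  (select→offer)
                case retry:
                  &{err,done} ↦ ⊕{err,done}  (offer→select)
                    case err:
                      X ↦ X
                    case done:
                      end ↦ end
                case more:
                  ?Str ↦ !Str
                    end ↦ end
        case ok:
          ?Unit ↦ !Unit
            &{ok,err} ↦ ⊕{ok,err}  (offer→select)
              case ok:
                ?Unit ↦ !Unit
                  X ↦ X
              case err:
                ⊕{done,more,stop} ↦ &{done,more,stop}  (select→offer)
                  case done:
                    X ↦ X
                  case more:
                    X ↦ X
                  case stop:
                    end ↦ end
    case more:
      !Bool ↦ ?Bool
        ⊕{stop,data,ack} ↦ &{stop,data,ack}  (select→offer)
          case stop:
            ?Str ↦ !Str
              ?Bool ↦ !Bool
                X ↦ X
          case data:
            !Str ↦ ?Str
              !Str ↦ ?Str
                X ↦ X
          case ack:
            !Str ↦ ?Str
              !Unit ↦ ?Unit
                X ↦ X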